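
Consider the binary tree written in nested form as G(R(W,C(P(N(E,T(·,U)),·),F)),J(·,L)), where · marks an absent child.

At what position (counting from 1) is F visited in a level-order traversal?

8

Level-order visits nodes level by level from the root, left to right within each level.
Level 0: G
Level 1: R, J
Level 2: W, C, L
Level 3: P, F
Level 4: N
Level 5: E, T
Level 6: U
Full level-order sequence: G, R, J, W, C, L, P, F, N, E, T, U.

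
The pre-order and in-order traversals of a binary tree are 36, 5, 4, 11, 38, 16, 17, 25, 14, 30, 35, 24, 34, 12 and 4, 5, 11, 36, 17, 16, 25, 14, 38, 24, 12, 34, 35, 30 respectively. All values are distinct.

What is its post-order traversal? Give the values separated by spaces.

The first element of pre-order is the root; it splits in-order into left and right subtrees.
Root 36: left subtree has 3 nodes {4, 5, 11}, right has 10 {17, 16, 25, 14, 38, 24, 12, 34, 35, 30}.
  Root 5: left subtree has 1 node {4}, right has 1 {11}.
  Root 38: left subtree has 4 nodes {17, 16, 25, 14}, right has 5 {24, 12, 34, 35, 30}.
    Root 16: left subtree has 1 node {17}, right has 2 {25, 14}.
      Root 25: left subtree has 0 nodes { }, right has 1 {14}.
    Root 30: left subtree has 4 nodes {24, 12, 34, 35}, right has 0 { }.
      Root 35: left subtree has 3 nodes {24, 12, 34}, right has 0 { }.
        Root 24: left subtree has 0 nodes { }, right has 2 {12, 34}.
          Root 34: left subtree has 1 node {12}, right has 0 { }.

4 11 5 17 14 25 16 12 34 24 35 30 38 36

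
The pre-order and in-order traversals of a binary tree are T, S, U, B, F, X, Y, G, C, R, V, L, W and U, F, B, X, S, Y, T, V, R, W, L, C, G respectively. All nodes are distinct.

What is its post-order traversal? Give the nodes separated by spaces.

The first element of pre-order is the root; it splits in-order into left and right subtrees.
Root T: left subtree has 6 nodes {U, F, B, X, S, Y}, right has 6 {V, R, W, L, C, G}.
  Root S: left subtree has 4 nodes {U, F, B, X}, right has 1 {Y}.
    Root U: left subtree has 0 nodes { }, right has 3 {F, B, X}.
      Root B: left subtree has 1 node {F}, right has 1 {X}.
  Root G: left subtree has 5 nodes {V, R, W, L, C}, right has 0 { }.
    Root C: left subtree has 4 nodes {V, R, W, L}, right has 0 { }.
      Root R: left subtree has 1 node {V}, right has 2 {W, L}.
        Root L: left subtree has 1 node {W}, right has 0 { }.

F X B U Y S V W L R C G T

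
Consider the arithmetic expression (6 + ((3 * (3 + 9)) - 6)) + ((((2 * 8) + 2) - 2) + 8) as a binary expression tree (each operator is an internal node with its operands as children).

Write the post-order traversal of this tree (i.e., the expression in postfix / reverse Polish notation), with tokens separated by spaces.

Post-order on an expression tree gives postfix notation: for each operator, emit left operand, right operand, then the operator.

6 3 3 9 + * 6 - + 2 8 * 2 + 2 - 8 + +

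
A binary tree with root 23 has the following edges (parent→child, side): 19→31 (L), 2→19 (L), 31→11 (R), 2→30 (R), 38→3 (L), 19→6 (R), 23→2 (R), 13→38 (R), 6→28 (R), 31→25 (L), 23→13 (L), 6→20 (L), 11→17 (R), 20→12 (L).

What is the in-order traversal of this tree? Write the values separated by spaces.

13 3 38 23 25 31 11 17 19 12 20 6 28 2 30

In-order visits the left subtree, then the node, then the right subtree.
At 23: go left to 13.
  At 13: no left child.
  Visit 13.
  At 13: go right to 38.
    At 38: go left to 3.
      3 is a leaf — visit 3.
    Visit 38.
    At 38: no right child.
Visit 23.
At 23: go right to 2.
  At 2: go left to 19.
    At 19: go left to 31.
      At 31: go left to 25.
        25 is a leaf — visit 25.
      Visit 31.
      At 31: go right to 11.
        At 11: no left child.
        Visit 11.
        At 11: go right to 17.
          17 is a leaf — visit 17.
    Visit 19.
    At 19: go right to 6.
      At 6: go left to 20.
        At 20: go left to 12.
          12 is a leaf — visit 12.
        Visit 20.
        At 20: no right child.
      Visit 6.
      At 6: go right to 28.
        28 is a leaf — visit 28.
  Visit 2.
  At 2: go right to 30.
    30 is a leaf — visit 30.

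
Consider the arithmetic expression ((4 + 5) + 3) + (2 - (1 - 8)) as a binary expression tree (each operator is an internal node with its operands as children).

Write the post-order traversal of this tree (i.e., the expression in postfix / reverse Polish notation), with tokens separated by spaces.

Post-order on an expression tree gives postfix notation: for each operator, emit left operand, right operand, then the operator.

4 5 + 3 + 2 1 8 - - +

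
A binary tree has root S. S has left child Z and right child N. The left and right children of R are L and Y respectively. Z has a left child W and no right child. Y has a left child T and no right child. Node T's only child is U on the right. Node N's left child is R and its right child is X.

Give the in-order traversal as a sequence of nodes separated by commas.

W, Z, S, L, R, T, U, Y, N, X

In-order visits the left subtree, then the node, then the right subtree.
At S: go left to Z.
  At Z: go left to W.
    W is a leaf — visit W.
  Visit Z.
  At Z: no right child.
Visit S.
At S: go right to N.
  At N: go left to R.
    At R: go left to L.
      L is a leaf — visit L.
    Visit R.
    At R: go right to Y.
      At Y: go left to T.
        At T: no left child.
        Visit T.
        At T: go right to U.
          U is a leaf — visit U.
      Visit Y.
      At Y: no right child.
  Visit N.
  At N: go right to X.
    X is a leaf — visit X.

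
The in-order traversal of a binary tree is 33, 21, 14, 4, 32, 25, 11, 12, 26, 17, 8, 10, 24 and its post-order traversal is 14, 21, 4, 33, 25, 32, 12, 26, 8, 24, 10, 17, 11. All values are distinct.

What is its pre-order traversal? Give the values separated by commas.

The last element of post-order is the root; it splits in-order into left and right subtrees.
Root 11: left subtree has 6 nodes {33, 21, 14, 4, 32, 25}, right has 6 {12, 26, 17, 8, 10, 24}.
  Root 32: left subtree has 4 nodes {33, 21, 14, 4}, right has 1 {25}.
    Root 33: left subtree has 0 nodes { }, right has 3 {21, 14, 4}.
      Root 4: left subtree has 2 nodes {21, 14}, right has 0 { }.
        Root 21: left subtree has 0 nodes { }, right has 1 {14}.
  Root 17: left subtree has 2 nodes {12, 26}, right has 3 {8, 10, 24}.
    Root 26: left subtree has 1 node {12}, right has 0 { }.
    Root 10: left subtree has 1 node {8}, right has 1 {24}.

11, 32, 33, 4, 21, 14, 25, 17, 26, 12, 10, 8, 24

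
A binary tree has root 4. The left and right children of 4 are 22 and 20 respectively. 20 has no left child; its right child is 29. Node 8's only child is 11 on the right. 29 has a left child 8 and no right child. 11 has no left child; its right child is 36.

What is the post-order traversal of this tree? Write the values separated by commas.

Post-order visits the left subtree, then the right subtree, then the node.
At 4: go left to 22.
  22 is a leaf — visit 22.
At 4: go right to 20.
  At 20: no left child.
  At 20: go right to 29.
    At 29: go left to 8.
      At 8: no left child.
      At 8: go right to 11.
        At 11: no left child.
        At 11: go right to 36.
          36 is a leaf — visit 36.
        Visit 11.
      Visit 8.
    At 29: no right child.
    Visit 29.
  Visit 20.
Visit 4.

22, 36, 11, 8, 29, 20, 4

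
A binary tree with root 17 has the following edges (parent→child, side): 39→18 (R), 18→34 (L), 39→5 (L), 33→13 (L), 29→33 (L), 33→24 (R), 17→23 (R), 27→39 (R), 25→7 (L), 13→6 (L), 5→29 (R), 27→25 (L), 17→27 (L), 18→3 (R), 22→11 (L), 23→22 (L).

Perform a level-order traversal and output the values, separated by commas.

Level-order visits nodes level by level from the root, left to right within each level.
Level 0: 17
Level 1: 27, 23
Level 2: 25, 39, 22
Level 3: 7, 5, 18, 11
Level 4: 29, 34, 3
Level 5: 33
Level 6: 13, 24
Level 7: 6

17, 27, 23, 25, 39, 22, 7, 5, 18, 11, 29, 34, 3, 33, 13, 24, 6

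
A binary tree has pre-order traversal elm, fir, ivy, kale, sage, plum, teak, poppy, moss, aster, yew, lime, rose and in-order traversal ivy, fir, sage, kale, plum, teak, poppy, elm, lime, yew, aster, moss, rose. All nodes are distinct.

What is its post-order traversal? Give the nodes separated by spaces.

ivy sage poppy teak plum kale fir lime yew aster rose moss elm

The first element of pre-order is the root; it splits in-order into left and right subtrees.
Root elm: left subtree has 7 nodes {ivy, fir, sage, kale, plum, teak, poppy}, right has 5 {lime, yew, aster, moss, rose}.
  Root fir: left subtree has 1 node {ivy}, right has 5 {sage, kale, plum, teak, poppy}.
    Root kale: left subtree has 1 node {sage}, right has 3 {plum, teak, poppy}.
      Root plum: left subtree has 0 nodes { }, right has 2 {teak, poppy}.
        Root teak: left subtree has 0 nodes { }, right has 1 {poppy}.
  Root moss: left subtree has 3 nodes {lime, yew, aster}, right has 1 {rose}.
    Root aster: left subtree has 2 nodes {lime, yew}, right has 0 { }.
      Root yew: left subtree has 1 node {lime}, right has 0 { }.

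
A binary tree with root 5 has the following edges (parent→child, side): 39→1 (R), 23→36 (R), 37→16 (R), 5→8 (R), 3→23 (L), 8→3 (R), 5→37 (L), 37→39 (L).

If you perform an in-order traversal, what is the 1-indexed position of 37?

3

In-order visits the left subtree, then the node, then the right subtree.
At 5: go left to 37.
  At 37: go left to 39.
    At 39: no left child.
    Visit 39.
    At 39: go right to 1.
      1 is a leaf — visit 1.
  Visit 37.
  At 37: go right to 16.
    16 is a leaf — visit 16.
Visit 5.
At 5: go right to 8.
  At 8: no left child.
  Visit 8.
  At 8: go right to 3.
    At 3: go left to 23.
      At 23: no left child.
      Visit 23.
      At 23: go right to 36.
        36 is a leaf — visit 36.
    Visit 3.
    At 3: no right child.
Full in-order sequence: 39, 1, 37, 16, 5, 8, 23, 36, 3.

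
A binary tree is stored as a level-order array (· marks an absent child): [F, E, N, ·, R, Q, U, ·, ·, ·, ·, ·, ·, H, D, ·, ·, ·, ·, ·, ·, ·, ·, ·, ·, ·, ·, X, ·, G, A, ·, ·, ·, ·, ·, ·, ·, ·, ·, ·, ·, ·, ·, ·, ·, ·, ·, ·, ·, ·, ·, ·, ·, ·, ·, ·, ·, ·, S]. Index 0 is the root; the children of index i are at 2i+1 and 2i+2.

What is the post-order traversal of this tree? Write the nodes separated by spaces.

Post-order visits the left subtree, then the right subtree, then the node.
At F: go left to E.
  At E: no left child.
  At E: go right to R.
    R is a leaf — visit R.
  Visit E.
At F: go right to N.
  At N: go left to Q.
    Q is a leaf — visit Q.
  At N: go right to U.
    At U: go left to H.
      At H: go left to X.
        X is a leaf — visit X.
      At H: no right child.
      Visit H.
    At U: go right to D.
      At D: go left to G.
        At G: go left to S.
          S is a leaf — visit S.
        At G: no right child.
        Visit G.
      At D: go right to A.
        A is a leaf — visit A.
      Visit D.
    Visit U.
  Visit N.
Visit F.

R E Q X H S G A D U N F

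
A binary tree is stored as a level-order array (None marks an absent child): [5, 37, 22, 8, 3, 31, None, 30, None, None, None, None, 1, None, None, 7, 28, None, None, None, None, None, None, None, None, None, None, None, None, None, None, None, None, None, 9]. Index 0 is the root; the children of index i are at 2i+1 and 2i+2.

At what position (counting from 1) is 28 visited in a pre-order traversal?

6

Pre-order visits the node, then its left subtree, then its right subtree.
Visit 5.
At 5: go left to 37.
  Visit 37.
  At 37: go left to 8.
    Visit 8.
    At 8: go left to 30.
      Visit 30.
      At 30: go left to 7.
        7 is a leaf — visit 7.
      At 30: go right to 28.
        Visit 28.
        At 28: no left child.
        At 28: go right to 9.
          9 is a leaf — visit 9.
    At 8: no right child.
  At 37: go right to 3.
    3 is a leaf — visit 3.
At 5: go right to 22.
  Visit 22.
  At 22: go left to 31.
    Visit 31.
    At 31: no left child.
    At 31: go right to 1.
      1 is a leaf — visit 1.
  At 22: no right child.
Full pre-order sequence: 5, 37, 8, 30, 7, 28, 9, 3, 22, 31, 1.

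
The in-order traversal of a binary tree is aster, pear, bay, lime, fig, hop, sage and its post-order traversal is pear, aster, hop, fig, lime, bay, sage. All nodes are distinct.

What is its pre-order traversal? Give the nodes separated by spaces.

The last element of post-order is the root; it splits in-order into left and right subtrees.
Root sage: left subtree has 6 nodes {aster, pear, bay, lime, fig, hop}, right has 0 { }.
  Root bay: left subtree has 2 nodes {aster, pear}, right has 3 {lime, fig, hop}.
    Root aster: left subtree has 0 nodes { }, right has 1 {pear}.
    Root lime: left subtree has 0 nodes { }, right has 2 {fig, hop}.
      Root fig: left subtree has 0 nodes { }, right has 1 {hop}.

sage bay aster pear lime fig hop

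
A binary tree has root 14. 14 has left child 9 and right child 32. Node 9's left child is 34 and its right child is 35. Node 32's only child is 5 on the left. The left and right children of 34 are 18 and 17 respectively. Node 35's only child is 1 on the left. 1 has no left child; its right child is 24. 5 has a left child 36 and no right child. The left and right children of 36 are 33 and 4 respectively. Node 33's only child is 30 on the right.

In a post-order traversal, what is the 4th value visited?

Post-order visits the left subtree, then the right subtree, then the node.
At 14: go left to 9.
  At 9: go left to 34.
    At 34: go left to 18.
      18 is a leaf — visit 18.
    At 34: go right to 17.
      17 is a leaf — visit 17.
    Visit 34.
  At 9: go right to 35.
    At 35: go left to 1.
      At 1: no left child.
      At 1: go right to 24.
        24 is a leaf — visit 24.
      Visit 1.
    At 35: no right child.
    Visit 35.
  Visit 9.
At 14: go right to 32.
  At 32: go left to 5.
    At 5: go left to 36.
      At 36: go left to 33.
        At 33: no left child.
        At 33: go right to 30.
          30 is a leaf — visit 30.
        Visit 33.
      At 36: go right to 4.
        4 is a leaf — visit 4.
      Visit 36.
    At 5: no right child.
    Visit 5.
  At 32: no right child.
  Visit 32.
Visit 14.
Full post-order sequence: 18, 17, 34, 24, 1, 35, 9, 30, 33, 4, 36, 5, 32, 14.

24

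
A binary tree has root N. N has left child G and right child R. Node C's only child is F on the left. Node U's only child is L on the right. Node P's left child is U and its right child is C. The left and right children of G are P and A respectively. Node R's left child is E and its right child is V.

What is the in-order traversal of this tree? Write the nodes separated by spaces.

In-order visits the left subtree, then the node, then the right subtree.
At N: go left to G.
  At G: go left to P.
    At P: go left to U.
      At U: no left child.
      Visit U.
      At U: go right to L.
        L is a leaf — visit L.
    Visit P.
    At P: go right to C.
      At C: go left to F.
        F is a leaf — visit F.
      Visit C.
      At C: no right child.
  Visit G.
  At G: go right to A.
    A is a leaf — visit A.
Visit N.
At N: go right to R.
  At R: go left to E.
    E is a leaf — visit E.
  Visit R.
  At R: go right to V.
    V is a leaf — visit V.

U L P F C G A N E R V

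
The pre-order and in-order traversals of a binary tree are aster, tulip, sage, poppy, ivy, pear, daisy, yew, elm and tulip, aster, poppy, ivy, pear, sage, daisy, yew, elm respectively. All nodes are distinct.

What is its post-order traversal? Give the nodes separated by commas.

The first element of pre-order is the root; it splits in-order into left and right subtrees.
Root aster: left subtree has 1 node {tulip}, right has 7 {poppy, ivy, pear, sage, daisy, yew, elm}.
  Root sage: left subtree has 3 nodes {poppy, ivy, pear}, right has 3 {daisy, yew, elm}.
    Root poppy: left subtree has 0 nodes { }, right has 2 {ivy, pear}.
      Root ivy: left subtree has 0 nodes { }, right has 1 {pear}.
    Root daisy: left subtree has 0 nodes { }, right has 2 {yew, elm}.
      Root yew: left subtree has 0 nodes { }, right has 1 {elm}.

tulip, pear, ivy, poppy, elm, yew, daisy, sage, aster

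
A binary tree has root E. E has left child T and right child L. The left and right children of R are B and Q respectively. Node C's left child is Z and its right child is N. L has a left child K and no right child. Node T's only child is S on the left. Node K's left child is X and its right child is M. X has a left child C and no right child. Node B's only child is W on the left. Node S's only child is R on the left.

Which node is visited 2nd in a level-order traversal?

Level-order visits nodes level by level from the root, left to right within each level.
Level 0: E
Level 1: T, L
Level 2: S, K
Level 3: R, X, M
Level 4: B, Q, C
Level 5: W, Z, N
Full level-order sequence: E, T, L, S, K, R, X, M, B, Q, C, W, Z, N.

T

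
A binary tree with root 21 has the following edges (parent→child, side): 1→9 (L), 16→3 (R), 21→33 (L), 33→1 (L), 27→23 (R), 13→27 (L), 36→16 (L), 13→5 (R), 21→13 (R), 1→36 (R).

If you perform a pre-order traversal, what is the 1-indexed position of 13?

Pre-order visits the node, then its left subtree, then its right subtree.
Visit 21.
At 21: go left to 33.
  Visit 33.
  At 33: go left to 1.
    Visit 1.
    At 1: go left to 9.
      9 is a leaf — visit 9.
    At 1: go right to 36.
      Visit 36.
      At 36: go left to 16.
        Visit 16.
        At 16: no left child.
        At 16: go right to 3.
          3 is a leaf — visit 3.
      At 36: no right child.
  At 33: no right child.
At 21: go right to 13.
  Visit 13.
  At 13: go left to 27.
    Visit 27.
    At 27: no left child.
    At 27: go right to 23.
      23 is a leaf — visit 23.
  At 13: go right to 5.
    5 is a leaf — visit 5.
Full pre-order sequence: 21, 33, 1, 9, 36, 16, 3, 13, 27, 23, 5.

8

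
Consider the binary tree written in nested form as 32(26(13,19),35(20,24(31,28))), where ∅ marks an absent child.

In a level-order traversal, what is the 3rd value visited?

35

Level-order visits nodes level by level from the root, left to right within each level.
Level 0: 32
Level 1: 26, 35
Level 2: 13, 19, 20, 24
Level 3: 31, 28
Full level-order sequence: 32, 26, 35, 13, 19, 20, 24, 31, 28.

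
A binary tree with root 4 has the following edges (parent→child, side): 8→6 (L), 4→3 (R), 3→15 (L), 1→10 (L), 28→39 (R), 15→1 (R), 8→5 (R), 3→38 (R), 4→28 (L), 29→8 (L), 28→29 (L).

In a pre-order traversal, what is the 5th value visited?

Pre-order visits the node, then its left subtree, then its right subtree.
Visit 4.
At 4: go left to 28.
  Visit 28.
  At 28: go left to 29.
    Visit 29.
    At 29: go left to 8.
      Visit 8.
      At 8: go left to 6.
        6 is a leaf — visit 6.
      At 8: go right to 5.
        5 is a leaf — visit 5.
    At 29: no right child.
  At 28: go right to 39.
    39 is a leaf — visit 39.
At 4: go right to 3.
  Visit 3.
  At 3: go left to 15.
    Visit 15.
    At 15: no left child.
    At 15: go right to 1.
      Visit 1.
      At 1: go left to 10.
        10 is a leaf — visit 10.
      At 1: no right child.
  At 3: go right to 38.
    38 is a leaf — visit 38.
Full pre-order sequence: 4, 28, 29, 8, 6, 5, 39, 3, 15, 1, 10, 38.

6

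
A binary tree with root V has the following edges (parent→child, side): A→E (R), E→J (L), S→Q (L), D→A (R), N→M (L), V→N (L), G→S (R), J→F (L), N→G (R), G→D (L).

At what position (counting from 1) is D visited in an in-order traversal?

3

In-order visits the left subtree, then the node, then the right subtree.
At V: go left to N.
  At N: go left to M.
    M is a leaf — visit M.
  Visit N.
  At N: go right to G.
    At G: go left to D.
      At D: no left child.
      Visit D.
      At D: go right to A.
        At A: no left child.
        Visit A.
        At A: go right to E.
          At E: go left to J.
            At J: go left to F.
              F is a leaf — visit F.
            Visit J.
            At J: no right child.
          Visit E.
          At E: no right child.
    Visit G.
    At G: go right to S.
      At S: go left to Q.
        Q is a leaf — visit Q.
      Visit S.
      At S: no right child.
Visit V.
At V: no right child.
Full in-order sequence: M, N, D, A, F, J, E, G, Q, S, V.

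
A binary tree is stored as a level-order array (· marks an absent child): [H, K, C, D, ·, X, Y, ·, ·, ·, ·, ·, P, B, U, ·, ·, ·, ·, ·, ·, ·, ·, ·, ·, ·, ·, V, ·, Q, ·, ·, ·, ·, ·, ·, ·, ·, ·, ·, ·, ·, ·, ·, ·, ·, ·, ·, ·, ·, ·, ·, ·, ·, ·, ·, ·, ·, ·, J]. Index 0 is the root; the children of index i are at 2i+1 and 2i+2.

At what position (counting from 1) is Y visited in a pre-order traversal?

Pre-order visits the node, then its left subtree, then its right subtree.
Visit H.
At H: go left to K.
  Visit K.
  At K: go left to D.
    D is a leaf — visit D.
  At K: no right child.
At H: go right to C.
  Visit C.
  At C: go left to X.
    Visit X.
    At X: no left child.
    At X: go right to P.
      P is a leaf — visit P.
  At C: go right to Y.
    Visit Y.
    At Y: go left to B.
      Visit B.
      At B: go left to V.
        V is a leaf — visit V.
      At B: no right child.
    At Y: go right to U.
      Visit U.
      At U: go left to Q.
        Visit Q.
        At Q: go left to J.
          J is a leaf — visit J.
        At Q: no right child.
      At U: no right child.
Full pre-order sequence: H, K, D, C, X, P, Y, B, V, U, Q, J.

7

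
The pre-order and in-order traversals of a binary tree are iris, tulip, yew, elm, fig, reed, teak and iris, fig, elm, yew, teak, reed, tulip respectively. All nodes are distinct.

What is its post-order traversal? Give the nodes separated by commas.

fig, elm, teak, reed, yew, tulip, iris

The first element of pre-order is the root; it splits in-order into left and right subtrees.
Root iris: left subtree has 0 nodes { }, right has 6 {fig, elm, yew, teak, reed, tulip}.
  Root tulip: left subtree has 5 nodes {fig, elm, yew, teak, reed}, right has 0 { }.
    Root yew: left subtree has 2 nodes {fig, elm}, right has 2 {teak, reed}.
      Root elm: left subtree has 1 node {fig}, right has 0 { }.
      Root reed: left subtree has 1 node {teak}, right has 0 { }.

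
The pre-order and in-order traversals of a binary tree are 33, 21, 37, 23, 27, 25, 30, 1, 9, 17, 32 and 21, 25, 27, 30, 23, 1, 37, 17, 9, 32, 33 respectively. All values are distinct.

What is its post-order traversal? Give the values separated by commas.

The first element of pre-order is the root; it splits in-order into left and right subtrees.
Root 33: left subtree has 10 nodes {21, 25, 27, 30, 23, 1, 37, 17, 9, 32}, right has 0 { }.
  Root 21: left subtree has 0 nodes { }, right has 9 {25, 27, 30, 23, 1, 37, 17, 9, 32}.
    Root 37: left subtree has 5 nodes {25, 27, 30, 23, 1}, right has 3 {17, 9, 32}.
      Root 23: left subtree has 3 nodes {25, 27, 30}, right has 1 {1}.
        Root 27: left subtree has 1 node {25}, right has 1 {30}.
      Root 9: left subtree has 1 node {17}, right has 1 {32}.

25, 30, 27, 1, 23, 17, 32, 9, 37, 21, 33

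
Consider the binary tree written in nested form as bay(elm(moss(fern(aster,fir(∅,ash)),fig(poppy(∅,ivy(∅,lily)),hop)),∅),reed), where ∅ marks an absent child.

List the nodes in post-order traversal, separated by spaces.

Post-order visits the left subtree, then the right subtree, then the node.
At bay: go left to elm.
  At elm: go left to moss.
    At moss: go left to fern.
      At fern: go left to aster.
        aster is a leaf — visit aster.
      At fern: go right to fir.
        At fir: no left child.
        At fir: go right to ash.
          ash is a leaf — visit ash.
        Visit fir.
      Visit fern.
    At moss: go right to fig.
      At fig: go left to poppy.
        At poppy: no left child.
        At poppy: go right to ivy.
          At ivy: no left child.
          At ivy: go right to lily.
            lily is a leaf — visit lily.
          Visit ivy.
        Visit poppy.
      At fig: go right to hop.
        hop is a leaf — visit hop.
      Visit fig.
    Visit moss.
  At elm: no right child.
  Visit elm.
At bay: go right to reed.
  reed is a leaf — visit reed.
Visit bay.

aster ash fir fern lily ivy poppy hop fig moss elm reed bay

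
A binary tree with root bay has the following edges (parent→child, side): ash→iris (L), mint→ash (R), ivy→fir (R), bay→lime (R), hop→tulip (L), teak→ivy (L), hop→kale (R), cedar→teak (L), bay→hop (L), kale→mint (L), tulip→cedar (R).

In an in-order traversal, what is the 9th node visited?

In-order visits the left subtree, then the node, then the right subtree.
At bay: go left to hop.
  At hop: go left to tulip.
    At tulip: no left child.
    Visit tulip.
    At tulip: go right to cedar.
      At cedar: go left to teak.
        At teak: go left to ivy.
          At ivy: no left child.
          Visit ivy.
          At ivy: go right to fir.
            fir is a leaf — visit fir.
        Visit teak.
        At teak: no right child.
      Visit cedar.
      At cedar: no right child.
  Visit hop.
  At hop: go right to kale.
    At kale: go left to mint.
      At mint: no left child.
      Visit mint.
      At mint: go right to ash.
        At ash: go left to iris.
          iris is a leaf — visit iris.
        Visit ash.
        At ash: no right child.
    Visit kale.
    At kale: no right child.
Visit bay.
At bay: go right to lime.
  lime is a leaf — visit lime.
Full in-order sequence: tulip, ivy, fir, teak, cedar, hop, mint, iris, ash, kale, bay, lime.

ash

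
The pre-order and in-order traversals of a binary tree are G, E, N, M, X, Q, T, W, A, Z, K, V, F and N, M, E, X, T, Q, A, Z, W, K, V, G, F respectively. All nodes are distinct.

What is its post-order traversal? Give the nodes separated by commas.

M, N, T, Z, A, V, K, W, Q, X, E, F, G

The first element of pre-order is the root; it splits in-order into left and right subtrees.
Root G: left subtree has 11 nodes {N, M, E, X, T, Q, A, Z, W, K, V}, right has 1 {F}.
  Root E: left subtree has 2 nodes {N, M}, right has 8 {X, T, Q, A, Z, W, K, V}.
    Root N: left subtree has 0 nodes { }, right has 1 {M}.
    Root X: left subtree has 0 nodes { }, right has 7 {T, Q, A, Z, W, K, V}.
      Root Q: left subtree has 1 node {T}, right has 5 {A, Z, W, K, V}.
        Root W: left subtree has 2 nodes {A, Z}, right has 2 {K, V}.
          Root A: left subtree has 0 nodes { }, right has 1 {Z}.
          Root K: left subtree has 0 nodes { }, right has 1 {V}.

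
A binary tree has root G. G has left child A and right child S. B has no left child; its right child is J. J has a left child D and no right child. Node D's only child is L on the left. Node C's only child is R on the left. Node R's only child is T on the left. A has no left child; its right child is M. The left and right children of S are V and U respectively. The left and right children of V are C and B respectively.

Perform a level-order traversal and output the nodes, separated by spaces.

G A S M V U C B R J T D L

Level-order visits nodes level by level from the root, left to right within each level.
Level 0: G
Level 1: A, S
Level 2: M, V, U
Level 3: C, B
Level 4: R, J
Level 5: T, D
Level 6: L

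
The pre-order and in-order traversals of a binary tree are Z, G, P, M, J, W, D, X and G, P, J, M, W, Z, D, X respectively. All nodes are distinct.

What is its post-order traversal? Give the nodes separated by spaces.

The first element of pre-order is the root; it splits in-order into left and right subtrees.
Root Z: left subtree has 5 nodes {G, P, J, M, W}, right has 2 {D, X}.
  Root G: left subtree has 0 nodes { }, right has 4 {P, J, M, W}.
    Root P: left subtree has 0 nodes { }, right has 3 {J, M, W}.
      Root M: left subtree has 1 node {J}, right has 1 {W}.
  Root D: left subtree has 0 nodes { }, right has 1 {X}.

J W M P G X D Z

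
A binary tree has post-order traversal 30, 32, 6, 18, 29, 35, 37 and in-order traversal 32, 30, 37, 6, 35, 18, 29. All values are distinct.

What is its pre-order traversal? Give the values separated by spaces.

37 32 30 35 6 29 18

The last element of post-order is the root; it splits in-order into left and right subtrees.
Root 37: left subtree has 2 nodes {32, 30}, right has 4 {6, 35, 18, 29}.
  Root 32: left subtree has 0 nodes { }, right has 1 {30}.
  Root 35: left subtree has 1 node {6}, right has 2 {18, 29}.
    Root 29: left subtree has 1 node {18}, right has 0 { }.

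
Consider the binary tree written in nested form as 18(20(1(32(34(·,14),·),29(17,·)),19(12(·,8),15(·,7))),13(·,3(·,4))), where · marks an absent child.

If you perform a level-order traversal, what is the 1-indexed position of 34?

Level-order visits nodes level by level from the root, left to right within each level.
Level 0: 18
Level 1: 20, 13
Level 2: 1, 19, 3
Level 3: 32, 29, 12, 15, 4
Level 4: 34, 17, 8, 7
Level 5: 14
Full level-order sequence: 18, 20, 13, 1, 19, 3, 32, 29, 12, 15, 4, 34, 17, 8, 7, 14.

12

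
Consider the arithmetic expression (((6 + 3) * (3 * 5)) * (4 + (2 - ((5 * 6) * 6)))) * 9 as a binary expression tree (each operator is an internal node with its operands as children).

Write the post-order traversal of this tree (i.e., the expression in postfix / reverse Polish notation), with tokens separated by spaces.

Post-order on an expression tree gives postfix notation: for each operator, emit left operand, right operand, then the operator.

6 3 + 3 5 * * 4 2 5 6 * 6 * - + * 9 *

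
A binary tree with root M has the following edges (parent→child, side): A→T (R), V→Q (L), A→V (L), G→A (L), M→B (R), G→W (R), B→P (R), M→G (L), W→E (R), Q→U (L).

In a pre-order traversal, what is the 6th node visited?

U

Pre-order visits the node, then its left subtree, then its right subtree.
Visit M.
At M: go left to G.
  Visit G.
  At G: go left to A.
    Visit A.
    At A: go left to V.
      Visit V.
      At V: go left to Q.
        Visit Q.
        At Q: go left to U.
          U is a leaf — visit U.
        At Q: no right child.
      At V: no right child.
    At A: go right to T.
      T is a leaf — visit T.
  At G: go right to W.
    Visit W.
    At W: no left child.
    At W: go right to E.
      E is a leaf — visit E.
At M: go right to B.
  Visit B.
  At B: no left child.
  At B: go right to P.
    P is a leaf — visit P.
Full pre-order sequence: M, G, A, V, Q, U, T, W, E, B, P.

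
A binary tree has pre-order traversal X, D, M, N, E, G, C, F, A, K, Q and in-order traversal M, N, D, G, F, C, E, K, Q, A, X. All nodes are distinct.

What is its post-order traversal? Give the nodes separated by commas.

The first element of pre-order is the root; it splits in-order into left and right subtrees.
Root X: left subtree has 10 nodes {M, N, D, G, F, C, E, K, Q, A}, right has 0 { }.
  Root D: left subtree has 2 nodes {M, N}, right has 7 {G, F, C, E, K, Q, A}.
    Root M: left subtree has 0 nodes { }, right has 1 {N}.
    Root E: left subtree has 3 nodes {G, F, C}, right has 3 {K, Q, A}.
      Root G: left subtree has 0 nodes { }, right has 2 {F, C}.
        Root C: left subtree has 1 node {F}, right has 0 { }.
      Root A: left subtree has 2 nodes {K, Q}, right has 0 { }.
        Root K: left subtree has 0 nodes { }, right has 1 {Q}.

N, M, F, C, G, Q, K, A, E, D, X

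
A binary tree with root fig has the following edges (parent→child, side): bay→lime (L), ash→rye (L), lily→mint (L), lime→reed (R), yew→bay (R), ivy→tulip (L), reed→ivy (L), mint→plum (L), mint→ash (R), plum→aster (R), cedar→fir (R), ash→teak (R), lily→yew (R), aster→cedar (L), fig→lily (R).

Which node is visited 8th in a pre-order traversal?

ash

Pre-order visits the node, then its left subtree, then its right subtree.
Visit fig.
At fig: no left child.
At fig: go right to lily.
  Visit lily.
  At lily: go left to mint.
    Visit mint.
    At mint: go left to plum.
      Visit plum.
      At plum: no left child.
      At plum: go right to aster.
        Visit aster.
        At aster: go left to cedar.
          Visit cedar.
          At cedar: no left child.
          At cedar: go right to fir.
            fir is a leaf — visit fir.
        At aster: no right child.
    At mint: go right to ash.
      Visit ash.
      At ash: go left to rye.
        rye is a leaf — visit rye.
      At ash: go right to teak.
        teak is a leaf — visit teak.
  At lily: go right to yew.
    Visit yew.
    At yew: no left child.
    At yew: go right to bay.
      Visit bay.
      At bay: go left to lime.
        Visit lime.
        At lime: no left child.
        At lime: go right to reed.
          Visit reed.
          At reed: go left to ivy.
            Visit ivy.
            At ivy: go left to tulip.
              tulip is a leaf — visit tulip.
            At ivy: no right child.
          At reed: no right child.
      At bay: no right child.
Full pre-order sequence: fig, lily, mint, plum, aster, cedar, fir, ash, rye, teak, yew, bay, lime, reed, ivy, tulip.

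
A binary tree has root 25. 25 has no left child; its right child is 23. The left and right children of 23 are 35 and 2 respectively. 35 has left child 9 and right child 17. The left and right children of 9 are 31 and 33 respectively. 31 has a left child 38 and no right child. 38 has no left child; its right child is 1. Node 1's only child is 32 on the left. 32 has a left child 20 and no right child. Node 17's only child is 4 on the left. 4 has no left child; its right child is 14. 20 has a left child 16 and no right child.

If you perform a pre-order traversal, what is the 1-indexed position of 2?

15

Pre-order visits the node, then its left subtree, then its right subtree.
Visit 25.
At 25: no left child.
At 25: go right to 23.
  Visit 23.
  At 23: go left to 35.
    Visit 35.
    At 35: go left to 9.
      Visit 9.
      At 9: go left to 31.
        Visit 31.
        At 31: go left to 38.
          Visit 38.
          At 38: no left child.
          At 38: go right to 1.
            Visit 1.
            At 1: go left to 32.
              Visit 32.
              At 32: go left to 20.
                Visit 20.
                At 20: go left to 16.
                  16 is a leaf — visit 16.
                At 20: no right child.
              At 32: no right child.
            At 1: no right child.
        At 31: no right child.
      At 9: go right to 33.
        33 is a leaf — visit 33.
    At 35: go right to 17.
      Visit 17.
      At 17: go left to 4.
        Visit 4.
        At 4: no left child.
        At 4: go right to 14.
          14 is a leaf — visit 14.
      At 17: no right child.
  At 23: go right to 2.
    2 is a leaf — visit 2.
Full pre-order sequence: 25, 23, 35, 9, 31, 38, 1, 32, 20, 16, 33, 17, 4, 14, 2.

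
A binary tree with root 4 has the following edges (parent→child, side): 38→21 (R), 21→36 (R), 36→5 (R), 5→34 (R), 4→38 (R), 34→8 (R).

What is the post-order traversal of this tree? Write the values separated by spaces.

8 34 5 36 21 38 4

Post-order visits the left subtree, then the right subtree, then the node.
At 4: no left child.
At 4: go right to 38.
  At 38: no left child.
  At 38: go right to 21.
    At 21: no left child.
    At 21: go right to 36.
      At 36: no left child.
      At 36: go right to 5.
        At 5: no left child.
        At 5: go right to 34.
          At 34: no left child.
          At 34: go right to 8.
            8 is a leaf — visit 8.
          Visit 34.
        Visit 5.
      Visit 36.
    Visit 21.
  Visit 38.
Visit 4.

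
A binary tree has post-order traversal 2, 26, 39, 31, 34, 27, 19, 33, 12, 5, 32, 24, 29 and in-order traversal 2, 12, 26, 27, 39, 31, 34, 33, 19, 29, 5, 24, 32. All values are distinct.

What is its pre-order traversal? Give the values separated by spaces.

29 12 2 33 27 26 34 31 39 19 24 5 32

The last element of post-order is the root; it splits in-order into left and right subtrees.
Root 29: left subtree has 9 nodes {2, 12, 26, 27, 39, 31, 34, 33, 19}, right has 3 {5, 24, 32}.
  Root 12: left subtree has 1 node {2}, right has 7 {26, 27, 39, 31, 34, 33, 19}.
    Root 33: left subtree has 5 nodes {26, 27, 39, 31, 34}, right has 1 {19}.
      Root 27: left subtree has 1 node {26}, right has 3 {39, 31, 34}.
        Root 34: left subtree has 2 nodes {39, 31}, right has 0 { }.
          Root 31: left subtree has 1 node {39}, right has 0 { }.
  Root 24: left subtree has 1 node {5}, right has 1 {32}.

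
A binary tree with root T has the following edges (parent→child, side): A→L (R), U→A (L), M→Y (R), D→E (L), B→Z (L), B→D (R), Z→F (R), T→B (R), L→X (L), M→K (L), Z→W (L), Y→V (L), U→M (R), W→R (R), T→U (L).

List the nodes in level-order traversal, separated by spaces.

T U B A M Z D L K Y W F E X V R

Level-order visits nodes level by level from the root, left to right within each level.
Level 0: T
Level 1: U, B
Level 2: A, M, Z, D
Level 3: L, K, Y, W, F, E
Level 4: X, V, R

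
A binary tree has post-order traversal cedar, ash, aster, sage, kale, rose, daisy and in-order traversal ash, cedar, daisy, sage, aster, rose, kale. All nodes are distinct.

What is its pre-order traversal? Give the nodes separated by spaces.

The last element of post-order is the root; it splits in-order into left and right subtrees.
Root daisy: left subtree has 2 nodes {ash, cedar}, right has 4 {sage, aster, rose, kale}.
  Root ash: left subtree has 0 nodes { }, right has 1 {cedar}.
  Root rose: left subtree has 2 nodes {sage, aster}, right has 1 {kale}.
    Root sage: left subtree has 0 nodes { }, right has 1 {aster}.

daisy ash cedar rose sage aster kale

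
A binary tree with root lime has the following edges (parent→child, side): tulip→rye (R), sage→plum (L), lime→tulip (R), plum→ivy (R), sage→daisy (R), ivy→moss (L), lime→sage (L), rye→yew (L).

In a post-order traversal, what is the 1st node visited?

Post-order visits the left subtree, then the right subtree, then the node.
At lime: go left to sage.
  At sage: go left to plum.
    At plum: no left child.
    At plum: go right to ivy.
      At ivy: go left to moss.
        moss is a leaf — visit moss.
      At ivy: no right child.
      Visit ivy.
    Visit plum.
  At sage: go right to daisy.
    daisy is a leaf — visit daisy.
  Visit sage.
At lime: go right to tulip.
  At tulip: no left child.
  At tulip: go right to rye.
    At rye: go left to yew.
      yew is a leaf — visit yew.
    At rye: no right child.
    Visit rye.
  Visit tulip.
Visit lime.
Full post-order sequence: moss, ivy, plum, daisy, sage, yew, rye, tulip, lime.

moss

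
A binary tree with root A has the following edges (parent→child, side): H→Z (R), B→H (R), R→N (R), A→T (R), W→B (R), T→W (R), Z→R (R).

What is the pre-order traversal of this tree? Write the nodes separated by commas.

A, T, W, B, H, Z, R, N

Pre-order visits the node, then its left subtree, then its right subtree.
Visit A.
At A: no left child.
At A: go right to T.
  Visit T.
  At T: no left child.
  At T: go right to W.
    Visit W.
    At W: no left child.
    At W: go right to B.
      Visit B.
      At B: no left child.
      At B: go right to H.
        Visit H.
        At H: no left child.
        At H: go right to Z.
          Visit Z.
          At Z: no left child.
          At Z: go right to R.
            Visit R.
            At R: no left child.
            At R: go right to N.
              N is a leaf — visit N.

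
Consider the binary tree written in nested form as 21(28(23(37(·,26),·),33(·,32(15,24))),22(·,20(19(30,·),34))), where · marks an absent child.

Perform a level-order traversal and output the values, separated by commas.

Level-order visits nodes level by level from the root, left to right within each level.
Level 0: 21
Level 1: 28, 22
Level 2: 23, 33, 20
Level 3: 37, 32, 19, 34
Level 4: 26, 15, 24, 30

21, 28, 22, 23, 33, 20, 37, 32, 19, 34, 26, 15, 24, 30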